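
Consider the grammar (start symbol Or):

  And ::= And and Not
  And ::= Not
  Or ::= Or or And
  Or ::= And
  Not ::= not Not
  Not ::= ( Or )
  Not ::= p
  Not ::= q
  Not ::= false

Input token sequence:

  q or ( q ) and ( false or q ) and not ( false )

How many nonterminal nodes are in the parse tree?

[Or [Or [And [Not q]]] or [And [And [And [Not ( [Or [And [Not q]]] )]] and [Not ( [Or [Or [And [Not false]]] or [And [Not q]]] )]] and [Not not [Not ( [Or [And [Not false]]] )]]]]

23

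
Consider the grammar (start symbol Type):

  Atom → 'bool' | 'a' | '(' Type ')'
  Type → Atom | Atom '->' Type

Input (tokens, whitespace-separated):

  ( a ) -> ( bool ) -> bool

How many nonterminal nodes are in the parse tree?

10

[Type [Atom ( [Type [Atom a]] )] -> [Type [Atom ( [Type [Atom bool]] )] -> [Type [Atom bool]]]]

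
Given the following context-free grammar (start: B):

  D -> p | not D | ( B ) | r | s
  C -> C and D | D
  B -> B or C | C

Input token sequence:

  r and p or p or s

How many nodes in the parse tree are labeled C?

[B [B [B [C [C [D r]] and [D p]]] or [C [D p]]] or [C [D s]]]

4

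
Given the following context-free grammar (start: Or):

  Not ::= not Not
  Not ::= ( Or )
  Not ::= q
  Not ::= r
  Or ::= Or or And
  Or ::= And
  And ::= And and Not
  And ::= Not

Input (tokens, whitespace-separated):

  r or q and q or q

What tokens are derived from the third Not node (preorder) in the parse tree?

[Or [Or [Or [And [Not r]]] or [And [And [Not q]] and [Not q]]] or [And [Not q]]]

q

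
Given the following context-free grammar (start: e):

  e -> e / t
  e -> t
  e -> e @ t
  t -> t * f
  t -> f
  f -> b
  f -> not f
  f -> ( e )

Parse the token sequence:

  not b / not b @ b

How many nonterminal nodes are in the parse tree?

11

[e [e [e [t [f not [f b]]]] / [t [f not [f b]]]] @ [t [f b]]]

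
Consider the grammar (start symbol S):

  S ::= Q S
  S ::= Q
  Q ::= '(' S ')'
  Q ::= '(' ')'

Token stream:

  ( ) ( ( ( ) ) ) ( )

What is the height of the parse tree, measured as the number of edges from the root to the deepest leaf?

7

[S [Q ( )] [S [Q ( [S [Q ( [S [Q ( )]] )]] )] [S [Q ( )]]]]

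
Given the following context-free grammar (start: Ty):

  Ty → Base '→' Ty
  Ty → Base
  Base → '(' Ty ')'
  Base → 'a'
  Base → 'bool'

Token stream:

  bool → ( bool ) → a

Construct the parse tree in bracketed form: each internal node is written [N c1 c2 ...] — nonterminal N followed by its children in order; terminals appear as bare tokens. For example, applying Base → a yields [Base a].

Ty
Base → Ty
bool → Ty
bool → Base → Ty
bool → ( Ty ) → Ty
bool → ( Base ) → Ty
bool → ( bool ) → Ty
bool → ( bool ) → Base
bool → ( bool ) → a

[Ty [Base bool] → [Ty [Base ( [Ty [Base bool]] )] → [Ty [Base a]]]]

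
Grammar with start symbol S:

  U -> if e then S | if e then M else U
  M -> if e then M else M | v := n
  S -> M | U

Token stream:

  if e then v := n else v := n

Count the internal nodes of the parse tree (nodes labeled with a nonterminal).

[S [M if e then [M v := n] else [M v := n]]]

4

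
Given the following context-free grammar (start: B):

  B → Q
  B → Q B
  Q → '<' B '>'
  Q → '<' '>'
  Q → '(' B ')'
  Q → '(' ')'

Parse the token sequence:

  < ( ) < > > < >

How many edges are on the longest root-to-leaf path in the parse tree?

5

[B [Q < [B [Q ( )] [B [Q < >]]] >] [B [Q < >]]]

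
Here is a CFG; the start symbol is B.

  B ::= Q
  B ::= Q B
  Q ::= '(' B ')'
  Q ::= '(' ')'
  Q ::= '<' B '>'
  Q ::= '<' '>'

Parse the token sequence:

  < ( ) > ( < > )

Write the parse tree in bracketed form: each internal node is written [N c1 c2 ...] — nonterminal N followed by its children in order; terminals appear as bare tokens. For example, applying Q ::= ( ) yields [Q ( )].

[B [Q < [B [Q ( )]] >] [B [Q ( [B [Q < >]] )]]]

B
Q B
< B > B
< Q > B
< ( ) > B
< ( ) > Q
< ( ) > ( B )
< ( ) > ( Q )
< ( ) > ( < > )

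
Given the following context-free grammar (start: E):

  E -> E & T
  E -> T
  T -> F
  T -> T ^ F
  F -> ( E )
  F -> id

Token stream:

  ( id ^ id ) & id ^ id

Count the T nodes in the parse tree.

[E [E [T [F ( [E [T [T [F id]] ^ [F id]]] )]]] & [T [T [F id]] ^ [F id]]]

5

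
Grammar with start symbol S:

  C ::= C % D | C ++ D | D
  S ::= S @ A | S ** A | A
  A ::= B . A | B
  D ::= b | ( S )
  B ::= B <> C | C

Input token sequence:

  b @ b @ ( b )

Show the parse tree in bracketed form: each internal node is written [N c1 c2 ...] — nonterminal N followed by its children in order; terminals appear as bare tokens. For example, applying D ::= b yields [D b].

S
S @ A
S @ A @ A
A @ A @ A
B @ A @ A
C @ A @ A
D @ A @ A
b @ A @ A
b @ B @ A
b @ C @ A
b @ D @ A
b @ b @ A
b @ b @ B
b @ b @ C
b @ b @ D
b @ b @ ( S )
b @ b @ ( A )
b @ b @ ( B )
b @ b @ ( C )
b @ b @ ( D )
b @ b @ ( b )

[S [S [S [A [B [C [D b]]]]] @ [A [B [C [D b]]]]] @ [A [B [C [D ( [S [A [B [C [D b]]]]] )]]]]]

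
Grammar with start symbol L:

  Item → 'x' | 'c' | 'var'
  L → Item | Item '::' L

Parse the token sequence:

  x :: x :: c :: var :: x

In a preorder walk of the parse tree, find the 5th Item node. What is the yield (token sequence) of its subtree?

x

[L [Item x] :: [L [Item x] :: [L [Item c] :: [L [Item var] :: [L [Item x]]]]]]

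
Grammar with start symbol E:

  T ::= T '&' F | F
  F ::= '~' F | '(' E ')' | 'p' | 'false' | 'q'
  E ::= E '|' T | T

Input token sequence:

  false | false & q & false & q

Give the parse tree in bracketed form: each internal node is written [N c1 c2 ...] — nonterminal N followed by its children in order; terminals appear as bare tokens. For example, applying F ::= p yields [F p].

[E [E [T [F false]]] | [T [T [T [T [F false]] & [F q]] & [F false]] & [F q]]]

E
E | T
T | T
F | T
false | T
false | T & F
false | T & F & F
false | T & F & F & F
false | F & F & F & F
false | false & F & F & F
false | false & q & F & F
false | false & q & false & F
false | false & q & false & q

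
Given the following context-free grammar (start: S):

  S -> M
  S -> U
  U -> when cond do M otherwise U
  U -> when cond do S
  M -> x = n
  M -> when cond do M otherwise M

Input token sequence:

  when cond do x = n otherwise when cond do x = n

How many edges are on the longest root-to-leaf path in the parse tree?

5

[S [U when cond do [M x = n] otherwise [U when cond do [S [M x = n]]]]]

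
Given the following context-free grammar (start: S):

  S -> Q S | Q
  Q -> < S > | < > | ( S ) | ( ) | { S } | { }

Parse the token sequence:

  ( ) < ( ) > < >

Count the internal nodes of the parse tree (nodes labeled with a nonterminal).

8

[S [Q ( )] [S [Q < [S [Q ( )]] >] [S [Q < >]]]]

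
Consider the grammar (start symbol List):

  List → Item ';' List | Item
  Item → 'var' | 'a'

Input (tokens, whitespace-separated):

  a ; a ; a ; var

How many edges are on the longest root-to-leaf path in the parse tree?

[List [Item a] ; [List [Item a] ; [List [Item a] ; [List [Item var]]]]]

5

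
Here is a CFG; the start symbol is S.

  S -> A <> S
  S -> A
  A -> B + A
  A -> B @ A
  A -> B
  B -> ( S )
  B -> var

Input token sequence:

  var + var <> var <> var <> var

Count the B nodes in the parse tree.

[S [A [B var] + [A [B var]]] <> [S [A [B var]] <> [S [A [B var]] <> [S [A [B var]]]]]]

5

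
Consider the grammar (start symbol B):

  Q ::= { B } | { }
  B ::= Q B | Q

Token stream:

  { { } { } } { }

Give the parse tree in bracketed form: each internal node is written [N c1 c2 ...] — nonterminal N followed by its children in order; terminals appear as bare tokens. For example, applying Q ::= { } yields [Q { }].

[B [Q { [B [Q { }] [B [Q { }]]] }] [B [Q { }]]]

B
Q B
{ B } B
{ Q B } B
{ { } B } B
{ { } Q } B
{ { } { } } B
{ { } { } } Q
{ { } { } } { }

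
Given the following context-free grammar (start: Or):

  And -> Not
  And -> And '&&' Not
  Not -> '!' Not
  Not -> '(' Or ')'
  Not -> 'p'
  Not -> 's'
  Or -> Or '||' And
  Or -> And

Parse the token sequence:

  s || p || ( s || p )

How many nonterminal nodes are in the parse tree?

15

[Or [Or [Or [And [Not s]]] || [And [Not p]]] || [And [Not ( [Or [Or [And [Not s]]] || [And [Not p]]] )]]]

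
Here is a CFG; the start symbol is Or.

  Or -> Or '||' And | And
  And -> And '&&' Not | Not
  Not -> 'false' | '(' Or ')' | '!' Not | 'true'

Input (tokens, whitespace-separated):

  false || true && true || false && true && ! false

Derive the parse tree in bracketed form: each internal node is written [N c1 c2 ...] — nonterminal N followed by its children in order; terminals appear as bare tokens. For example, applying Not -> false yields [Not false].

Or
Or || And
Or || And || And
And || And || And
Not || And || And
false || And || And
false || And && Not || And
false || Not && Not || And
false || true && Not || And
false || true && true || And
false || true && true || And && Not
false || true && true || And && Not && Not
false || true && true || Not && Not && Not
false || true && true || false && Not && Not
false || true && true || false && true && Not
false || true && true || false && true && ! Not
false || true && true || false && true && ! false

[Or [Or [Or [And [Not false]]] || [And [And [Not true]] && [Not true]]] || [And [And [And [Not false]] && [Not true]] && [Not ! [Not false]]]]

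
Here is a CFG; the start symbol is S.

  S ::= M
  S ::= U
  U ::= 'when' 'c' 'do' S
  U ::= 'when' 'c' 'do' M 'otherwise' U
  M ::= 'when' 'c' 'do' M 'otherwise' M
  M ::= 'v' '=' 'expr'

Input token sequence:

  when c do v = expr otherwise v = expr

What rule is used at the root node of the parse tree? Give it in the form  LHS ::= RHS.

S ::= M

[S [M when c do [M v = expr] otherwise [M v = expr]]]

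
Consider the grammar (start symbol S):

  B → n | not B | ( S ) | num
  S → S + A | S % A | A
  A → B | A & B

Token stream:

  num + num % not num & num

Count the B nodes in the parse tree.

5

[S [S [S [A [B num]]] + [A [B num]]] % [A [A [B not [B num]]] & [B num]]]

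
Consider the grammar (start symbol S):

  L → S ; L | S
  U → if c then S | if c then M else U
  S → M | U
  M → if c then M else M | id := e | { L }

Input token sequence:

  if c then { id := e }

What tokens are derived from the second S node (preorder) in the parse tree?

[S [U if c then [S [M { [L [S [M id := e]]] }]]]]

{ id := e }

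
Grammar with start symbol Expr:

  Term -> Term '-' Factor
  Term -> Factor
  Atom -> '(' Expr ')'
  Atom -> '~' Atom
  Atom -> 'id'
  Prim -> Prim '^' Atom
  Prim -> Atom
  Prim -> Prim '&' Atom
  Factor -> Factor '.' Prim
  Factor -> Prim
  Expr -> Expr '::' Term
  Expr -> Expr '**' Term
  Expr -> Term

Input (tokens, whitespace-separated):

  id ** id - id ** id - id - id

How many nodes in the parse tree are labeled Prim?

[Expr [Expr [Expr [Term [Factor [Prim [Atom id]]]]] ** [Term [Term [Factor [Prim [Atom id]]]] - [Factor [Prim [Atom id]]]]] ** [Term [Term [Term [Factor [Prim [Atom id]]]] - [Factor [Prim [Atom id]]]] - [Factor [Prim [Atom id]]]]]

6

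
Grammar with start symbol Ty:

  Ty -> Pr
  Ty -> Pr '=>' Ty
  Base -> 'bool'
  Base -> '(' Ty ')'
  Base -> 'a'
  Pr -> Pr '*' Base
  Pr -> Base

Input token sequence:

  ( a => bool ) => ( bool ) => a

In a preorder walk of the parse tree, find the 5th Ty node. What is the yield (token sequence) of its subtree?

[Ty [Pr [Base ( [Ty [Pr [Base a]] => [Ty [Pr [Base bool]]]] )]] => [Ty [Pr [Base ( [Ty [Pr [Base bool]]] )]] => [Ty [Pr [Base a]]]]]

bool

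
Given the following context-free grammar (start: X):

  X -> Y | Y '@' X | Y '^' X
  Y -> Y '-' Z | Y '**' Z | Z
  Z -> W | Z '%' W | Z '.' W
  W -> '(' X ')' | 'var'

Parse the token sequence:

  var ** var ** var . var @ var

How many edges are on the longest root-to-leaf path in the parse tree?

6

[X [Y [Y [Y [Z [W var]]] ** [Z [W var]]] ** [Z [Z [W var]] . [W var]]] @ [X [Y [Z [W var]]]]]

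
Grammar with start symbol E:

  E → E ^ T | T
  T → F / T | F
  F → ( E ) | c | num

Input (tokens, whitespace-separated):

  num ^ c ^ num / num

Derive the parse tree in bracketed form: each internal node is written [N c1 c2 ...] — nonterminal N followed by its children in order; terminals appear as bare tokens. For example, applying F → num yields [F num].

[E [E [E [T [F num]]] ^ [T [F c]]] ^ [T [F num] / [T [F num]]]]

E
E ^ T
E ^ T ^ T
T ^ T ^ T
F ^ T ^ T
num ^ T ^ T
num ^ F ^ T
num ^ c ^ T
num ^ c ^ F / T
num ^ c ^ num / T
num ^ c ^ num / F
num ^ c ^ num / num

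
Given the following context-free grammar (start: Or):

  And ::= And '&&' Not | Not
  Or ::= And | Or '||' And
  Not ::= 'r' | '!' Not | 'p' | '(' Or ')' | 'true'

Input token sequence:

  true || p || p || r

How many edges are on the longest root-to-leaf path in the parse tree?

[Or [Or [Or [Or [And [Not true]]] || [And [Not p]]] || [And [Not p]]] || [And [Not r]]]

6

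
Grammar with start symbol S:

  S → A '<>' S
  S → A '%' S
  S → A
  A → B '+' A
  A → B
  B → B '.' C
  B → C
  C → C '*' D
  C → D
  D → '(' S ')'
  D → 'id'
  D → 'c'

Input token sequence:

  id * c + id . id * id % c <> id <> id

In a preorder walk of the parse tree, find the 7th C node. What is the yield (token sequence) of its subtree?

[S [A [B [C [C [D id]] * [D c]]] + [A [B [B [C [D id]]] . [C [C [D id]] * [D id]]]]] % [S [A [B [C [D c]]]] <> [S [A [B [C [D id]]]] <> [S [A [B [C [D id]]]]]]]]

id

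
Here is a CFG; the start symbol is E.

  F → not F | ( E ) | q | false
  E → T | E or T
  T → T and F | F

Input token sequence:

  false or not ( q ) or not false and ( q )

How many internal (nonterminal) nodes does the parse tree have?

19

[E [E [E [T [F false]]] or [T [F not [F ( [E [T [F q]]] )]]]] or [T [T [F not [F false]]] and [F ( [E [T [F q]]] )]]]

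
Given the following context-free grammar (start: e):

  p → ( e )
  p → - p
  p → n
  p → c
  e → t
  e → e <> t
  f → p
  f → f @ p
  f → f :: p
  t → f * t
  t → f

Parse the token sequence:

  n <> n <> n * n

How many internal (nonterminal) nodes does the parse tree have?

[e [e [e [t [f [p n]]]] <> [t [f [p n]]]] <> [t [f [p n]] * [t [f [p n]]]]]

15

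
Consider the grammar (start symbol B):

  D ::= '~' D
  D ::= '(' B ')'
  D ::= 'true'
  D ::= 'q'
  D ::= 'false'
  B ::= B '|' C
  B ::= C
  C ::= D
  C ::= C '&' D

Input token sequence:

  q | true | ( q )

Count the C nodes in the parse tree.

4

[B [B [B [C [D q]]] | [C [D true]]] | [C [D ( [B [C [D q]]] )]]]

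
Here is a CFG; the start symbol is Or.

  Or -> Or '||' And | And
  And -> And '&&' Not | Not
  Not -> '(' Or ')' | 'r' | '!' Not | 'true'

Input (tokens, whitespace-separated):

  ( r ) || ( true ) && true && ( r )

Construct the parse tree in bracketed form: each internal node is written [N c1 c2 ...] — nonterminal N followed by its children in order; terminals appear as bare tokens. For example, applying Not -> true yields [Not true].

Or
Or || And
And || And
Not || And
( Or ) || And
( And ) || And
( Not ) || And
( r ) || And
( r ) || And && Not
( r ) || And && Not && Not
( r ) || Not && Not && Not
( r ) || ( Or ) && Not && Not
( r ) || ( And ) && Not && Not
( r ) || ( Not ) && Not && Not
( r ) || ( true ) && Not && Not
( r ) || ( true ) && true && Not
( r ) || ( true ) && true && ( Or )
( r ) || ( true ) && true && ( And )
( r ) || ( true ) && true && ( Not )
( r ) || ( true ) && true && ( r )

[Or [Or [And [Not ( [Or [And [Not r]]] )]]] || [And [And [And [Not ( [Or [And [Not true]]] )]] && [Not true]] && [Not ( [Or [And [Not r]]] )]]]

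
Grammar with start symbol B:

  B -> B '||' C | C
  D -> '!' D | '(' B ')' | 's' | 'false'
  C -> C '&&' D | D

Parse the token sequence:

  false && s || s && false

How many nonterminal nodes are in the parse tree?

[B [B [C [C [D false]] && [D s]]] || [C [C [D s]] && [D false]]]

10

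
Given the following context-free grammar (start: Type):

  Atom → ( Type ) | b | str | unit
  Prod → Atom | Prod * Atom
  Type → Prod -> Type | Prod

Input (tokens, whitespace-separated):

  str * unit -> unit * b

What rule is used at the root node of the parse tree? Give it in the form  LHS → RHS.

[Type [Prod [Prod [Atom str]] * [Atom unit]] -> [Type [Prod [Prod [Atom unit]] * [Atom b]]]]

Type → Prod -> Type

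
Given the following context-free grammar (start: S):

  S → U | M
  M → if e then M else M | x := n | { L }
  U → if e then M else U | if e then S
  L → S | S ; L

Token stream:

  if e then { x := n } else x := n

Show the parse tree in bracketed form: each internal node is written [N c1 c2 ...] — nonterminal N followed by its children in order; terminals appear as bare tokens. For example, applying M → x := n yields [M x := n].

[S [M if e then [M { [L [S [M x := n]]] }] else [M x := n]]]

S
M
if e then M else M
if e then { L } else M
if e then { S } else M
if e then { M } else M
if e then { x := n } else M
if e then { x := n } else x := n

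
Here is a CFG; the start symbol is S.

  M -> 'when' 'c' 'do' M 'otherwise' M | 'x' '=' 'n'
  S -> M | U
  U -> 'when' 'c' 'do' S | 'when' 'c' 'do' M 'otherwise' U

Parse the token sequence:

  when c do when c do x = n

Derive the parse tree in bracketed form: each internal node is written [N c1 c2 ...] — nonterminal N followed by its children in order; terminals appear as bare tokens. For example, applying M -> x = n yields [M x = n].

[S [U when c do [S [U when c do [S [M x = n]]]]]]

S
U
when c do S
when c do U
when c do when c do S
when c do when c do M
when c do when c do x = n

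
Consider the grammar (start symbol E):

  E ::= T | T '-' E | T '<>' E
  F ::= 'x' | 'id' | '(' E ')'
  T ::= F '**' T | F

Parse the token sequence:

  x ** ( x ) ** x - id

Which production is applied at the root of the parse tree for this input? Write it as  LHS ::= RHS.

[E [T [F x] ** [T [F ( [E [T [F x]]] )] ** [T [F x]]]] - [E [T [F id]]]]

E ::= T '-' E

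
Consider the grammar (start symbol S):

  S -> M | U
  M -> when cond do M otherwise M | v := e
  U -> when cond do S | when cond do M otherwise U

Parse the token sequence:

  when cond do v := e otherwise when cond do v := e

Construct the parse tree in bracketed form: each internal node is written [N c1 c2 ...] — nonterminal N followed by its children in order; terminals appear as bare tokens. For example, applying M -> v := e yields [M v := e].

S
U
when cond do M otherwise U
when cond do v := e otherwise U
when cond do v := e otherwise when cond do S
when cond do v := e otherwise when cond do M
when cond do v := e otherwise when cond do v := e

[S [U when cond do [M v := e] otherwise [U when cond do [S [M v := e]]]]]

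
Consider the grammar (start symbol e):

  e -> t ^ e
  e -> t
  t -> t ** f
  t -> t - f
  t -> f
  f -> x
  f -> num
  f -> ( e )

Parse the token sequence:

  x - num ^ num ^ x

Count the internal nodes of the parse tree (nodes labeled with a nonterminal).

11

[e [t [t [f x]] - [f num]] ^ [e [t [f num]] ^ [e [t [f x]]]]]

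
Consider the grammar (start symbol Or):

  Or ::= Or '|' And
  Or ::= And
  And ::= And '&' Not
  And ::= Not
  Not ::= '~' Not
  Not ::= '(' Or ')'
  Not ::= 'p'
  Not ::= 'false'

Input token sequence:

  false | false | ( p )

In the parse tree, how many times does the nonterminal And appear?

4

[Or [Or [Or [And [Not false]]] | [And [Not false]]] | [And [Not ( [Or [And [Not p]]] )]]]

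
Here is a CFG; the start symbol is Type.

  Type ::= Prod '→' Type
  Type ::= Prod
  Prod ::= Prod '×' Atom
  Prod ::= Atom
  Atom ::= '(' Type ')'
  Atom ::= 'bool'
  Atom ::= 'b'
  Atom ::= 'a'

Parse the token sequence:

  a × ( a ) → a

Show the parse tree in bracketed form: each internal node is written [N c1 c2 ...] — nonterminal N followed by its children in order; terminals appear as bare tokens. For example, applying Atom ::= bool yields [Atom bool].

[Type [Prod [Prod [Atom a]] × [Atom ( [Type [Prod [Atom a]]] )]] → [Type [Prod [Atom a]]]]

Type
Prod → Type
Prod × Atom → Type
Atom × Atom → Type
a × Atom → Type
a × ( Type ) → Type
a × ( Prod ) → Type
a × ( Atom ) → Type
a × ( a ) → Type
a × ( a ) → Prod
a × ( a ) → Atom
a × ( a ) → a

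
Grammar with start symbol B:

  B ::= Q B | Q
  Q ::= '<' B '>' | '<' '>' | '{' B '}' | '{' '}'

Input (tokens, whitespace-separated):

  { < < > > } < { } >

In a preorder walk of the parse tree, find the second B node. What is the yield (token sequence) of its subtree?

[B [Q { [B [Q < [B [Q < >]] >]] }] [B [Q < [B [Q { }]] >]]]

< < > >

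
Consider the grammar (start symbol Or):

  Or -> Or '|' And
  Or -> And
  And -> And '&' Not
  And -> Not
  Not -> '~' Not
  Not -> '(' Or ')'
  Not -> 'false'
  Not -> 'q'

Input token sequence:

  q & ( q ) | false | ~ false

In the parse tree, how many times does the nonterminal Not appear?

[Or [Or [Or [And [And [Not q]] & [Not ( [Or [And [Not q]]] )]]] | [And [Not false]]] | [And [Not ~ [Not false]]]]

6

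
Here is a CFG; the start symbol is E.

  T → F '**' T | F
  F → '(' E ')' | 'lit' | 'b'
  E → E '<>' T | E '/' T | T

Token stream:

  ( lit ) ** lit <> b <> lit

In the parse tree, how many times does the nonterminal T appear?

[E [E [E [T [F ( [E [T [F lit]]] )] ** [T [F lit]]]] <> [T [F b]]] <> [T [F lit]]]

5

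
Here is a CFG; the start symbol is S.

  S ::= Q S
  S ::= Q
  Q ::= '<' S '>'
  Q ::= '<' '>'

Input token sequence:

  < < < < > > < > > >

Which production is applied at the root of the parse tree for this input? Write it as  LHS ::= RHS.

S ::= Q

[S [Q < [S [Q < [S [Q < [S [Q < >]] >] [S [Q < >]]] >]] >]]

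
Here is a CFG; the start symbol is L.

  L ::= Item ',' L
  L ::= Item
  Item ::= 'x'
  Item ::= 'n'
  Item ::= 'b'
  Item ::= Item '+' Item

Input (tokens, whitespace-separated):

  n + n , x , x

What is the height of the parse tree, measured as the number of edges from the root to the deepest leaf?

[L [Item [Item n] + [Item n]] , [L [Item x] , [L [Item x]]]]

4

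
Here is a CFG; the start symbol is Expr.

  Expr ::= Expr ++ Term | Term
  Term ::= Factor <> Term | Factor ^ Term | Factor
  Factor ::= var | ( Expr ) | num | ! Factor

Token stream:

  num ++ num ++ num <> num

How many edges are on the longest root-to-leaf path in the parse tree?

5

[Expr [Expr [Expr [Term [Factor num]]] ++ [Term [Factor num]]] ++ [Term [Factor num] <> [Term [Factor num]]]]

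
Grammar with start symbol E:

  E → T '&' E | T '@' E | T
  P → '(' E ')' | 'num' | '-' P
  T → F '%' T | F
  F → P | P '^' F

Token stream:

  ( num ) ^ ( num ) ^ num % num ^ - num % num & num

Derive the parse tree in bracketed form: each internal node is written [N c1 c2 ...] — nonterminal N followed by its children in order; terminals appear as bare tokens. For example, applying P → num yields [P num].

[E [T [F [P ( [E [T [F [P num]]]] )] ^ [F [P ( [E [T [F [P num]]]] )] ^ [F [P num]]]] % [T [F [P num] ^ [F [P - [P num]]]] % [T [F [P num]]]]] & [E [T [F [P num]]]]]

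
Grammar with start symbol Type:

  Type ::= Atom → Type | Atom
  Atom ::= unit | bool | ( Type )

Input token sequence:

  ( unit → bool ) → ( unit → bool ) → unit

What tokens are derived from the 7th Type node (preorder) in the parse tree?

[Type [Atom ( [Type [Atom unit] → [Type [Atom bool]]] )] → [Type [Atom ( [Type [Atom unit] → [Type [Atom bool]]] )] → [Type [Atom unit]]]]

unit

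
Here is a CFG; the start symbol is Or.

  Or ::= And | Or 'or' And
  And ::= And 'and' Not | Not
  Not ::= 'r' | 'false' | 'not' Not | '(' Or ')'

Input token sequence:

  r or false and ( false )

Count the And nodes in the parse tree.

4

[Or [Or [And [Not r]]] or [And [And [Not false]] and [Not ( [Or [And [Not false]]] )]]]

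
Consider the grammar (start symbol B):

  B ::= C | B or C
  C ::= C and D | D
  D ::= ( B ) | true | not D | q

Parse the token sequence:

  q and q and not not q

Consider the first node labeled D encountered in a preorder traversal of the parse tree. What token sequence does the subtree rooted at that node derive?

[B [C [C [C [D q]] and [D q]] and [D not [D not [D q]]]]]

q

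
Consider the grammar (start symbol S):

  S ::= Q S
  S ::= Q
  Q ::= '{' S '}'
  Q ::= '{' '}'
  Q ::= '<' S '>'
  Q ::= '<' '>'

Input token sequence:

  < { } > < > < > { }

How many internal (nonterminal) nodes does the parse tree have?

10

[S [Q < [S [Q { }]] >] [S [Q < >] [S [Q < >] [S [Q { }]]]]]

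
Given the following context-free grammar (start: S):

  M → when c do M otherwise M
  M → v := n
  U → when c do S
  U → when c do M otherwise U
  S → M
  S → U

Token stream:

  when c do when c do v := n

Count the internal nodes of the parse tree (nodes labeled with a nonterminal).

6

[S [U when c do [S [U when c do [S [M v := n]]]]]]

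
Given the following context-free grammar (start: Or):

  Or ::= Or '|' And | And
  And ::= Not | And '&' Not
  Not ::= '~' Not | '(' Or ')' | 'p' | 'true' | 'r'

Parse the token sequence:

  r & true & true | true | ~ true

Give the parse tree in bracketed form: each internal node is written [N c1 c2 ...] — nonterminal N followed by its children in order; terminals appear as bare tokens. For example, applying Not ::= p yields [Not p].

[Or [Or [Or [And [And [And [Not r]] & [Not true]] & [Not true]]] | [And [Not true]]] | [And [Not ~ [Not true]]]]

Or
Or | And
Or | And | And
And | And | And
And & Not | And | And
And & Not & Not | And | And
Not & Not & Not | And | And
r & Not & Not | And | And
r & true & Not | And | And
r & true & true | And | And
r & true & true | Not | And
r & true & true | true | And
r & true & true | true | Not
r & true & true | true | ~ Not
r & true & true | true | ~ true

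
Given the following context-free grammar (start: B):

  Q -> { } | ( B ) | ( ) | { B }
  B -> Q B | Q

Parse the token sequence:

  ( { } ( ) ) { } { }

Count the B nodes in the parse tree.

[B [Q ( [B [Q { }] [B [Q ( )]]] )] [B [Q { }] [B [Q { }]]]]

5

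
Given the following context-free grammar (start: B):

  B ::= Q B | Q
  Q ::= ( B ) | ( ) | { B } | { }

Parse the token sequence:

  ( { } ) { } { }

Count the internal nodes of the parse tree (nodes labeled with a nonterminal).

8

[B [Q ( [B [Q { }]] )] [B [Q { }] [B [Q { }]]]]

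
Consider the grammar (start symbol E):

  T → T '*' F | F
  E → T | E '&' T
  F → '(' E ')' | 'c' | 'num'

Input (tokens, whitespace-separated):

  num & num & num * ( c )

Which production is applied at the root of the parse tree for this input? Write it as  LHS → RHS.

E → E '&' T

[E [E [E [T [F num]]] & [T [F num]]] & [T [T [F num]] * [F ( [E [T [F c]]] )]]]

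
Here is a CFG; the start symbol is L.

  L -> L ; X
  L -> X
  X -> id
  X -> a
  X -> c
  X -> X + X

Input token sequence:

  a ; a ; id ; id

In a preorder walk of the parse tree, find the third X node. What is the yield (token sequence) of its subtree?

id

[L [L [L [L [X a]] ; [X a]] ; [X id]] ; [X id]]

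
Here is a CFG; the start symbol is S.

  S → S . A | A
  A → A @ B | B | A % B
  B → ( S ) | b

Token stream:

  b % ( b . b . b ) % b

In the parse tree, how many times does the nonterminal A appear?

6

[S [A [A [A [B b]] % [B ( [S [S [S [A [B b]]] . [A [B b]]] . [A [B b]]] )]] % [B b]]]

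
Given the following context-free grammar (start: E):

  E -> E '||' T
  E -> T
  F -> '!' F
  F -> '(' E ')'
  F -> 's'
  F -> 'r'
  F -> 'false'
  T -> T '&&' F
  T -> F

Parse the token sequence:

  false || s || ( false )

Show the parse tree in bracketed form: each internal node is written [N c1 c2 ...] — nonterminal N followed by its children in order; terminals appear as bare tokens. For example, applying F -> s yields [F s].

E
E || T
E || T || T
T || T || T
F || T || T
false || T || T
false || F || T
false || s || T
false || s || F
false || s || ( E )
false || s || ( T )
false || s || ( F )
false || s || ( false )

[E [E [E [T [F false]]] || [T [F s]]] || [T [F ( [E [T [F false]]] )]]]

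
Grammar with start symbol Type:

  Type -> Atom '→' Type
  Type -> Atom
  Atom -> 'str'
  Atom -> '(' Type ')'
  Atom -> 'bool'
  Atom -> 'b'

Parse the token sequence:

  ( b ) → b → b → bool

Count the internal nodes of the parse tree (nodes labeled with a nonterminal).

[Type [Atom ( [Type [Atom b]] )] → [Type [Atom b] → [Type [Atom b] → [Type [Atom bool]]]]]

10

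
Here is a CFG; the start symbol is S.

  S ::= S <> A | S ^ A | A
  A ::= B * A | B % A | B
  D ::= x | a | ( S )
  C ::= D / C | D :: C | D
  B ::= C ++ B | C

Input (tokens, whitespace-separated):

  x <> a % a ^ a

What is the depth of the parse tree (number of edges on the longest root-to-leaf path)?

[S [S [S [A [B [C [D x]]]]] <> [A [B [C [D a]]] % [A [B [C [D a]]]]]] ^ [A [B [C [D a]]]]]

7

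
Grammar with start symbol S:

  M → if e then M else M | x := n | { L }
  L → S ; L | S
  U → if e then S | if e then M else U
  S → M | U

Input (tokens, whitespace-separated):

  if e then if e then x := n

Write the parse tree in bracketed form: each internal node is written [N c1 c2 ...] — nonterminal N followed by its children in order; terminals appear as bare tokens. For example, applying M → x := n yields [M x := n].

S
U
if e then S
if e then U
if e then if e then S
if e then if e then M
if e then if e then x := n

[S [U if e then [S [U if e then [S [M x := n]]]]]]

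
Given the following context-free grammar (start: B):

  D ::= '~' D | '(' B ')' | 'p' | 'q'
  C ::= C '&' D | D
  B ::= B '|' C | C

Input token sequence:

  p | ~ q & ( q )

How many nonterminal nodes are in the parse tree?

12

[B [B [C [D p]]] | [C [C [D ~ [D q]]] & [D ( [B [C [D q]]] )]]]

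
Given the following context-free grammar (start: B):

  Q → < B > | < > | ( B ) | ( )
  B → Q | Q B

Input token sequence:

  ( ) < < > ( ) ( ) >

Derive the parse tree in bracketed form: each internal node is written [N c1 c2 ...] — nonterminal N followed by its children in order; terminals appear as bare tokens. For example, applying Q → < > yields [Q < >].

[B [Q ( )] [B [Q < [B [Q < >] [B [Q ( )] [B [Q ( )]]]] >]]]

B
Q B
( ) B
( ) Q
( ) < B >
( ) < Q B >
( ) < < > B >
( ) < < > Q B >
( ) < < > ( ) B >
( ) < < > ( ) Q >
( ) < < > ( ) ( ) >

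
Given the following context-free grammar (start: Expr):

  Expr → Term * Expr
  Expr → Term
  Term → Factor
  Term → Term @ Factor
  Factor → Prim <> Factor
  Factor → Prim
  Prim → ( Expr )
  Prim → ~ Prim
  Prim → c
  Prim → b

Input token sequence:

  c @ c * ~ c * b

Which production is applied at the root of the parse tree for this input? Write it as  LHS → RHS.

[Expr [Term [Term [Factor [Prim c]]] @ [Factor [Prim c]]] * [Expr [Term [Factor [Prim ~ [Prim c]]]] * [Expr [Term [Factor [Prim b]]]]]]

Expr → Term * Expr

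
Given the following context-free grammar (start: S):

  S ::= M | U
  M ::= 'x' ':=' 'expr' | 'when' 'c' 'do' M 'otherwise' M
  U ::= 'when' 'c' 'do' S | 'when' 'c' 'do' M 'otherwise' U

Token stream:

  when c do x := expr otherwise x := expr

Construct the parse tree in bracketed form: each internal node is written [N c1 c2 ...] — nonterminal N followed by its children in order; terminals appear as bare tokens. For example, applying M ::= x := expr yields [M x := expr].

S
M
when c do M otherwise M
when c do x := expr otherwise M
when c do x := expr otherwise x := expr

[S [M when c do [M x := expr] otherwise [M x := expr]]]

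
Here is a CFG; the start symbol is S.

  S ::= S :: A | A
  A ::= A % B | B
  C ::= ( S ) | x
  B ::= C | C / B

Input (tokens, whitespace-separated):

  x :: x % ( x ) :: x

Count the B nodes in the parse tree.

[S [S [S [A [B [C x]]]] :: [A [A [B [C x]]] % [B [C ( [S [A [B [C x]]]] )]]]] :: [A [B [C x]]]]

5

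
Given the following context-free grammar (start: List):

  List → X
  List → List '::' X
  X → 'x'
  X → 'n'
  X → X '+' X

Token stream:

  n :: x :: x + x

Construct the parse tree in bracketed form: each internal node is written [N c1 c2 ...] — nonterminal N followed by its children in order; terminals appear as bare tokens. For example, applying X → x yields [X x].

List
List :: X
List :: X :: X
X :: X :: X
n :: X :: X
n :: x :: X
n :: x :: X + X
n :: x :: x + X
n :: x :: x + x

[List [List [List [X n]] :: [X x]] :: [X [X x] + [X x]]]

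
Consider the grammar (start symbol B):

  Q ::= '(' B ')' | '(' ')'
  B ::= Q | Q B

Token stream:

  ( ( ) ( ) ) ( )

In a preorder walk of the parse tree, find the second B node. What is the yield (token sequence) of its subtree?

( ) ( )

[B [Q ( [B [Q ( )] [B [Q ( )]]] )] [B [Q ( )]]]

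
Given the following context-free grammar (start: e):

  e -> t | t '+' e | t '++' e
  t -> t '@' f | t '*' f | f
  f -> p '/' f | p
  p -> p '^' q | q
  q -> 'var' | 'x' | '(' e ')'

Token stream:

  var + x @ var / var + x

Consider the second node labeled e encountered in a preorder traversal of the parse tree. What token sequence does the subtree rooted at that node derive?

[e [t [f [p [q var]]]] + [e [t [t [f [p [q x]]]] @ [f [p [q var]] / [f [p [q var]]]]] + [e [t [f [p [q x]]]]]]]

x @ var / var + x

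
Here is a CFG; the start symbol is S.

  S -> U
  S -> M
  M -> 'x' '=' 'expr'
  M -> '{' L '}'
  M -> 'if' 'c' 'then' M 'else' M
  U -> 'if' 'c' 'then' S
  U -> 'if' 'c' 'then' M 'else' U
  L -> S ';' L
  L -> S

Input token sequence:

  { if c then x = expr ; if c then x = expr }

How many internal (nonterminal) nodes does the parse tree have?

[S [M { [L [S [U if c then [S [M x = expr]]]] ; [L [S [U if c then [S [M x = expr]]]]]] }]]

12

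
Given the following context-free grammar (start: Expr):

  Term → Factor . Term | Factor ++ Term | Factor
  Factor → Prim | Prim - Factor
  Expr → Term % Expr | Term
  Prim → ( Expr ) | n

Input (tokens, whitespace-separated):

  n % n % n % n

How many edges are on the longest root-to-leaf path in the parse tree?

[Expr [Term [Factor [Prim n]]] % [Expr [Term [Factor [Prim n]]] % [Expr [Term [Factor [Prim n]]] % [Expr [Term [Factor [Prim n]]]]]]]

7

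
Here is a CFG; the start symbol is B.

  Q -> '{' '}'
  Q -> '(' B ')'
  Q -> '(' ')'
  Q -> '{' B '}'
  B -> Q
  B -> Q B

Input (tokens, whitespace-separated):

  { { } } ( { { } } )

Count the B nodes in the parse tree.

5

[B [Q { [B [Q { }]] }] [B [Q ( [B [Q { [B [Q { }]] }]] )]]]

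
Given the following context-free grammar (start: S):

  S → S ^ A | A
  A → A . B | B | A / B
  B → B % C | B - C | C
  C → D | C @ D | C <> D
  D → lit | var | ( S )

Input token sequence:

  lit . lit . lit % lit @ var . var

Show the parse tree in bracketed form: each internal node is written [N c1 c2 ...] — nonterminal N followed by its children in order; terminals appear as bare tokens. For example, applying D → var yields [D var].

[S [A [A [A [A [B [C [D lit]]]] . [B [C [D lit]]]] . [B [B [C [D lit]]] % [C [C [D lit]] @ [D var]]]] . [B [C [D var]]]]]

S
A
A . B
A . B . B
A . B . B . B
B . B . B . B
C . B . B . B
D . B . B . B
lit . B . B . B
lit . C . B . B
lit . D . B . B
lit . lit . B . B
lit . lit . B % C . B
lit . lit . C % C . B
lit . lit . D % C . B
lit . lit . lit % C . B
lit . lit . lit % C @ D . B
lit . lit . lit % D @ D . B
lit . lit . lit % lit @ D . B
lit . lit . lit % lit @ var . B
lit . lit . lit % lit @ var . C
lit . lit . lit % lit @ var . D
lit . lit . lit % lit @ var . var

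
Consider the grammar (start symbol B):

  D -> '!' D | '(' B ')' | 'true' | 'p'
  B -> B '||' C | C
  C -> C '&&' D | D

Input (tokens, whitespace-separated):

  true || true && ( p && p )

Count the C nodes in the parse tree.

[B [B [C [D true]]] || [C [C [D true]] && [D ( [B [C [C [D p]] && [D p]]] )]]]

5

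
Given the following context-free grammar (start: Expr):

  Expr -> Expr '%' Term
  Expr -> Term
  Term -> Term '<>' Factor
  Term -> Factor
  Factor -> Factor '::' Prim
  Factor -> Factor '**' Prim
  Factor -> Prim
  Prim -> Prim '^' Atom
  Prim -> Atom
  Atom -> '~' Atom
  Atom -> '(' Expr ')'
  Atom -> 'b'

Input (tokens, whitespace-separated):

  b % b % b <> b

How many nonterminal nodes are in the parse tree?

19

[Expr [Expr [Expr [Term [Factor [Prim [Atom b]]]]] % [Term [Factor [Prim [Atom b]]]]] % [Term [Term [Factor [Prim [Atom b]]]] <> [Factor [Prim [Atom b]]]]]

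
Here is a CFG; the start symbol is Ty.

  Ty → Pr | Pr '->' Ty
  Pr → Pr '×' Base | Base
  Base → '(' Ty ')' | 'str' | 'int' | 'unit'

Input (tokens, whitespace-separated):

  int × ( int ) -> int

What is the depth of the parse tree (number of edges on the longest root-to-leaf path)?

6

[Ty [Pr [Pr [Base int]] × [Base ( [Ty [Pr [Base int]]] )]] -> [Ty [Pr [Base int]]]]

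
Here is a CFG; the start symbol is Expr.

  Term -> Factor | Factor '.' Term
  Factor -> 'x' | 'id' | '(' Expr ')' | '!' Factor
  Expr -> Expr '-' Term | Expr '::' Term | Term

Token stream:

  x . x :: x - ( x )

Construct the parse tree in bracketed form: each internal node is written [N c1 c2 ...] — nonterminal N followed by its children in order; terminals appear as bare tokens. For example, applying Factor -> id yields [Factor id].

Expr
Expr - Term
Expr :: Term - Term
Term :: Term - Term
Factor . Term :: Term - Term
x . Term :: Term - Term
x . Factor :: Term - Term
x . x :: Term - Term
x . x :: Factor - Term
x . x :: x - Term
x . x :: x - Factor
x . x :: x - ( Expr )
x . x :: x - ( Term )
x . x :: x - ( Factor )
x . x :: x - ( x )

[Expr [Expr [Expr [Term [Factor x] . [Term [Factor x]]]] :: [Term [Factor x]]] - [Term [Factor ( [Expr [Term [Factor x]]] )]]]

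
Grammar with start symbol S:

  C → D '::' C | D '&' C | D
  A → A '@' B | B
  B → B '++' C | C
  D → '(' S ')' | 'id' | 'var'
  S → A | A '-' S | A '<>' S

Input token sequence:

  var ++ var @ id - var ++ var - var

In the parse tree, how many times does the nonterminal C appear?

[S [A [A [B [B [C [D var]]] ++ [C [D var]]]] @ [B [C [D id]]]] - [S [A [B [B [C [D var]]] ++ [C [D var]]]] - [S [A [B [C [D var]]]]]]]

6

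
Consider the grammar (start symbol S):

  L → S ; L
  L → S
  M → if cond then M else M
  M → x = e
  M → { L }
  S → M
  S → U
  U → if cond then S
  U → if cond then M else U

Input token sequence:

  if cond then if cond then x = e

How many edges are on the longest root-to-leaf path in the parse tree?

[S [U if cond then [S [U if cond then [S [M x = e]]]]]]

6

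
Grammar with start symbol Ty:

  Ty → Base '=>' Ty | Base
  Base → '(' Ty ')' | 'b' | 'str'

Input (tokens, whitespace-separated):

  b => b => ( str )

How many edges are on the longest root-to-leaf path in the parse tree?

[Ty [Base b] => [Ty [Base b] => [Ty [Base ( [Ty [Base str]] )]]]]

6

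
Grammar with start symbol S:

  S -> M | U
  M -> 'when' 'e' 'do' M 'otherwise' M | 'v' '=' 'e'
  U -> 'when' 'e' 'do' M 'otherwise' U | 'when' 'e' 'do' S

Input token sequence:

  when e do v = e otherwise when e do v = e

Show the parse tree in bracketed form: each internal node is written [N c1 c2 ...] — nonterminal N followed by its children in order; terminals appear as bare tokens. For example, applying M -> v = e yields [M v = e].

S
U
when e do M otherwise U
when e do v = e otherwise U
when e do v = e otherwise when e do S
when e do v = e otherwise when e do M
when e do v = e otherwise when e do v = e

[S [U when e do [M v = e] otherwise [U when e do [S [M v = e]]]]]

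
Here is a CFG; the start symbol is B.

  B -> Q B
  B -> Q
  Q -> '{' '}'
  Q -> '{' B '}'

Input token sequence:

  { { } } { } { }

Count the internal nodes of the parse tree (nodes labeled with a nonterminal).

[B [Q { [B [Q { }]] }] [B [Q { }] [B [Q { }]]]]

8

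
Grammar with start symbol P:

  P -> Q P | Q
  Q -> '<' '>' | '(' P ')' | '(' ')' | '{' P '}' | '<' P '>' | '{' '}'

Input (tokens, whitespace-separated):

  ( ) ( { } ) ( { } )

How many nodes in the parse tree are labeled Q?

5

[P [Q ( )] [P [Q ( [P [Q { }]] )] [P [Q ( [P [Q { }]] )]]]]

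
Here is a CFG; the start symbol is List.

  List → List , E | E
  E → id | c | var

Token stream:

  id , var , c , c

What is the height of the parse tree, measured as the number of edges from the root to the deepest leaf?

5

[List [List [List [List [E id]] , [E var]] , [E c]] , [E c]]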